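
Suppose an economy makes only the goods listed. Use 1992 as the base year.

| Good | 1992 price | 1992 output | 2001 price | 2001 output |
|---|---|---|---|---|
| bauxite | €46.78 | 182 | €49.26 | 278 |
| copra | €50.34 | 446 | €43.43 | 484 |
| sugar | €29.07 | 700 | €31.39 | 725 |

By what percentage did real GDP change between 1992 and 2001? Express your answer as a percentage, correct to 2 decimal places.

13.90%

Real GDP 1992 = Nominal GDP 1992 = 46.78·182 + 50.34·446 + 29.07·700 = 51314.60.
Real GDP 2001 (at 1992 prices) = 46.78·278 + 50.34·484 + 29.07·725 = 58445.15.
Real growth = 58445.15/51314.60 − 1 = 0.1390.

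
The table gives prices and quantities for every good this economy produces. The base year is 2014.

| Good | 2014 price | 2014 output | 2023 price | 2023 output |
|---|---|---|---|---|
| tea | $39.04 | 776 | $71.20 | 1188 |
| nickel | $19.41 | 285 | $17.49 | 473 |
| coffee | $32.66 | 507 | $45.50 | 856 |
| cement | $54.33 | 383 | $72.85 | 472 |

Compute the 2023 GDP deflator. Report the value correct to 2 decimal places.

Nominal GDP 2023 = 71.20·1188 + 17.49·473 + 45.50·856 + 72.85·472 = 166191.57.
Real GDP 2023 (at 2014 prices) = 39.04·1188 + 19.41·473 + 32.66·856 + 54.33·472 = 109161.17.
Deflator = Nominal/Real × 100 = 166191.57/109161.17 × 100 = 152.244.

152.24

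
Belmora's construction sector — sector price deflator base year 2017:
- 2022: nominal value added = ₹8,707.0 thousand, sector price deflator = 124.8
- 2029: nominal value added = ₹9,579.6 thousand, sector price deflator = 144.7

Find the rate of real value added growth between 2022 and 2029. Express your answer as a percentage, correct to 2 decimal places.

-5.11%

Real value added 2022 = 8707.0 / 1.248 = 6976.76.
Real value added 2029 = 9579.6 / 1.447 = 6620.32.
Real growth = 6620.32 / 6976.76 − 1 = -0.0511.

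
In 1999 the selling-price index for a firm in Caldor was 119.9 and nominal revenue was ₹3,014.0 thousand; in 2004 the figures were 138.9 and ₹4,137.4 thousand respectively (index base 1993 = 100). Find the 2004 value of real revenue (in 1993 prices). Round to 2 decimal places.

₹2,978.69 thousand

Real revenue = Nominal / (selling-price index/100) = 4137.4 / 1.389 = 2978.69.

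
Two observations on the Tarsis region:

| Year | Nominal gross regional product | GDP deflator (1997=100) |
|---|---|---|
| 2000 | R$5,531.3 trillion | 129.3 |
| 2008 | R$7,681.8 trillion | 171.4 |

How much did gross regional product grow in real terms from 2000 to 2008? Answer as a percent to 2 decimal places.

4.77%

Deflate each year: 2000 → 5531.3/1.293 = 4277.88; 2008 → 7681.8/1.714 = 4481.80.
So real gross regional product changed by 4481.80/4277.88 − 1 = 0.0477, i.e. 4.77%.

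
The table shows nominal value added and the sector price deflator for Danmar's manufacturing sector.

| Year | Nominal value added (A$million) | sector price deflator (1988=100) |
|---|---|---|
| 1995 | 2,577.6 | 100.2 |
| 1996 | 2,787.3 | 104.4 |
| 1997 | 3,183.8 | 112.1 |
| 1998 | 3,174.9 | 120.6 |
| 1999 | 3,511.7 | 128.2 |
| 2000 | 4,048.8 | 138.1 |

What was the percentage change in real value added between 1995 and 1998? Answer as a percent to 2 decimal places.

Real value added 1995 = 2577.6/1.002 = 2572.46.
Real value added 1998 = 3174.9/1.206 = 2632.59.
Change = 2632.59/2572.46 − 1 = 0.0234.

2.34%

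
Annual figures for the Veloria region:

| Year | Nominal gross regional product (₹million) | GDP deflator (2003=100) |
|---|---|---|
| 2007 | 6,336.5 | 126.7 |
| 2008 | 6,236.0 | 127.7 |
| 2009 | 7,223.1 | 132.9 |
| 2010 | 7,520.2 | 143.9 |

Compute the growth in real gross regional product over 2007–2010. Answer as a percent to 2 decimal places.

Real gross regional product 2007 = 6336.5/1.267 = 5001.18.
Real gross regional product 2010 = 7520.2/1.439 = 5225.99.
Change = 5225.99/5001.18 − 1 = 0.0450.

4.50%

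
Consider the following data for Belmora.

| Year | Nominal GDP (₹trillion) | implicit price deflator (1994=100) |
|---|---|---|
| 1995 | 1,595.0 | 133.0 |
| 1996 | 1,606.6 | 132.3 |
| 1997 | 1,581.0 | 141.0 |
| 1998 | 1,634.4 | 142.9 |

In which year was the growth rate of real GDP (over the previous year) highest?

1996: real = 1606.6/1.323 = 1214.36; growth vs 1995 (1199.25) = 1.26%.
1997: real = 1581.0/1.410 = 1121.28; growth vs 1996 (1214.36) = -7.66%.
1998: real = 1634.4/1.429 = 1143.74; growth vs 1997 (1121.28) = 2.00%.

1998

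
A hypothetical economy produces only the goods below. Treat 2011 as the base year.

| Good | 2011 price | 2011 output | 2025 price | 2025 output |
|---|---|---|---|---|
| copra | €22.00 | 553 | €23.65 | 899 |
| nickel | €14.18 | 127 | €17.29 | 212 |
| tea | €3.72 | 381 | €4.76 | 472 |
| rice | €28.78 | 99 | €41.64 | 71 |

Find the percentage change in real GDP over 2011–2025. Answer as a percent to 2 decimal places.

Real GDP 2011 = Nominal GDP 2011 = 22.00·553 + 14.18·127 + 3.72·381 + 28.78·99 = 18233.40.
Real GDP 2025 (at 2011 prices) = 22.00·899 + 14.18·212 + 3.72·472 + 28.78·71 = 26583.38.
Real growth = 26583.38/18233.40 − 1 = 0.4579.

45.79%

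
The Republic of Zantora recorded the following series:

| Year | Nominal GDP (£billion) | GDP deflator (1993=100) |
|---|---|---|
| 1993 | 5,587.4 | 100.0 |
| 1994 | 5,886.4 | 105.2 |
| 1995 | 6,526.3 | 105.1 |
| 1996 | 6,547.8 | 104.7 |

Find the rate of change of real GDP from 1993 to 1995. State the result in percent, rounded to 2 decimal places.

11.14%

Real GDP 1993 = 5587.4/1.000 = 5587.40.
Real GDP 1995 = 6526.3/1.051 = 6209.61.
Change = 6209.61/5587.40 − 1 = 0.1114.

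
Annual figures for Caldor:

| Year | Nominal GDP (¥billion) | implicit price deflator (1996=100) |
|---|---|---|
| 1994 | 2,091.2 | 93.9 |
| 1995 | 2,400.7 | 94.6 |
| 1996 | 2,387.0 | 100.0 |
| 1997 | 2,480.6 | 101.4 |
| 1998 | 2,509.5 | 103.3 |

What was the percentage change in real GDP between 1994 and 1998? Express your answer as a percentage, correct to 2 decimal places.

Real GDP 1994 = 2091.2/0.939 = 2227.05.
Real GDP 1998 = 2509.5/1.033 = 2429.33.
Change = 2429.33/2227.05 − 1 = 0.0908.

9.08%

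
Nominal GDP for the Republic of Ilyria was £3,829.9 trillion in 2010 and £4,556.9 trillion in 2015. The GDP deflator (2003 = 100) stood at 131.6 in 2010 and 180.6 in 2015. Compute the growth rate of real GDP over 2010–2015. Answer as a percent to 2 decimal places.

-13.30%

Deflate each year: 2010 → 3829.9/1.316 = 2910.26; 2015 → 4556.9/1.806 = 2523.20.
So real GDP changed by 2523.20/2910.26 − 1 = -0.1330, i.e. -13.30%.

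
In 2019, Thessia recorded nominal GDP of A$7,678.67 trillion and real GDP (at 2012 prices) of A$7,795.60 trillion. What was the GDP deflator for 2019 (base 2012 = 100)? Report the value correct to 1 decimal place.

GDP deflator = (Nominal / Real) × 100 = 7678.67 / 7795.60 × 100 = 98.50.

98.5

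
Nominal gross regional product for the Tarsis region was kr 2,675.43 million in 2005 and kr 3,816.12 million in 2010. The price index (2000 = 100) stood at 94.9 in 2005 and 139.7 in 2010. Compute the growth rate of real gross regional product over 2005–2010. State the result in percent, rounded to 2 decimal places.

Deflate each year: 2005 → 2675.43/0.949 = 2819.21; 2010 → 3816.12/1.397 = 2731.65.
So real gross regional product changed by 2731.65/2819.21 − 1 = -0.0311, i.e. -3.11%.

-3.11%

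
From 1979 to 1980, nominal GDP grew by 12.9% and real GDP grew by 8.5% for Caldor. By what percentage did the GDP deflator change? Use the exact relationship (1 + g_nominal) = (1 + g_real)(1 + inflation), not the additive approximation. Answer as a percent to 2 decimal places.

(1 + g_nom) = (1 + g_real)(1 + π), so π = 1.1290 / 1.0850 − 1 = 0.04055.

4.06%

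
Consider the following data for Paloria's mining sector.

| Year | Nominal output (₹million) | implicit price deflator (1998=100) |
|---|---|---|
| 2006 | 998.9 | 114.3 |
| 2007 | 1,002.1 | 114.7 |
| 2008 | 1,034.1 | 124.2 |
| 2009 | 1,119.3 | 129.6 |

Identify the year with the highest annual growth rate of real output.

2009

2007: real = 1002.1/1.147 = 873.67; growth vs 2006 (873.93) = -0.03%.
2008: real = 1034.1/1.242 = 832.61; growth vs 2007 (873.67) = -4.70%.
2009: real = 1119.3/1.296 = 863.66; growth vs 2008 (832.61) = 3.73%.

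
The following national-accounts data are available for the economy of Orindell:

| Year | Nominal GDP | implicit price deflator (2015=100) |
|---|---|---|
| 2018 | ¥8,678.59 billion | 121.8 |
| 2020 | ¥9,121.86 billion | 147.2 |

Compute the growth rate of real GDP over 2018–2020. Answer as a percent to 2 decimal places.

Real GDP 2018 = 8678.59 / 1.218 = 7125.28.
Real GDP 2020 = 9121.86 / 1.472 = 6196.92.
Real growth = 6196.92 / 7125.28 − 1 = -0.1303.

-13.03%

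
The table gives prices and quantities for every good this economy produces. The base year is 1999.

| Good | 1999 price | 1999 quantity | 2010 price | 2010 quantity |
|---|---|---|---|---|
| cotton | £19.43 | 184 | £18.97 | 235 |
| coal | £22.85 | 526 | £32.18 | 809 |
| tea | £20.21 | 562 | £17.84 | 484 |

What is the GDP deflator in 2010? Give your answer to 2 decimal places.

119.17

Nominal GDP 2010 = 18.97·235 + 32.18·809 + 17.84·484 = 39126.13.
Real GDP 2010 (at 1999 prices) = 19.43·235 + 22.85·809 + 20.21·484 = 32833.34.
Deflator = Nominal/Real × 100 = 39126.13/32833.34 × 100 = 119.166.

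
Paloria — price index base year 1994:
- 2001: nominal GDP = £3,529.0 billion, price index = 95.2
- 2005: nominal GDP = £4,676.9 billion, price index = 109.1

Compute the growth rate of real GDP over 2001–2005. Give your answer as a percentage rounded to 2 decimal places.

Deflate each year: 2001 → 3529.0/0.952 = 3706.93; 2005 → 4676.9/1.091 = 4286.80.
So real GDP changed by 4286.80/3706.93 − 1 = 0.1564, i.e. 15.64%.

15.64%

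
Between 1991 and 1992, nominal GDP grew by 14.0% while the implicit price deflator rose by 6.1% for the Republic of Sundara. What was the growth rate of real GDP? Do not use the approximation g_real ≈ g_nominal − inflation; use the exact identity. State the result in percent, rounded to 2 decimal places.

7.45%

(1 + g_nom) = (1 + g_real)(1 + π), so g_real = 1.1400 / 1.0610 − 1 = 0.07446.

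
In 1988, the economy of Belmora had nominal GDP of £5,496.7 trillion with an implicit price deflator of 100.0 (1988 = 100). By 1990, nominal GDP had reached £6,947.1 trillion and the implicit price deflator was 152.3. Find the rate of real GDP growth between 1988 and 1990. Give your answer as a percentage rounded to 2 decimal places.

Real GDP 1988 = 5496.7 / 1.000 = 5496.70.
Real GDP 1990 = 6947.1 / 1.523 = 4561.46.
Real growth = 4561.46 / 5496.70 − 1 = -0.1701.

-17.01%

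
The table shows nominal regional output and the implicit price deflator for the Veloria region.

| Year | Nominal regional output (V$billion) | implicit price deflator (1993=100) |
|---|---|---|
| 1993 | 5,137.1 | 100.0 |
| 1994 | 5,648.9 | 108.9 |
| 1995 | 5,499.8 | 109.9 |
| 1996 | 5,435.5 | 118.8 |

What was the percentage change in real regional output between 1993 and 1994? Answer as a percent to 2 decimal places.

0.98%

Real regional output 1993 = 5137.1/1.000 = 5137.10.
Real regional output 1994 = 5648.9/1.089 = 5187.24.
Change = 5187.24/5137.10 − 1 = 0.0098.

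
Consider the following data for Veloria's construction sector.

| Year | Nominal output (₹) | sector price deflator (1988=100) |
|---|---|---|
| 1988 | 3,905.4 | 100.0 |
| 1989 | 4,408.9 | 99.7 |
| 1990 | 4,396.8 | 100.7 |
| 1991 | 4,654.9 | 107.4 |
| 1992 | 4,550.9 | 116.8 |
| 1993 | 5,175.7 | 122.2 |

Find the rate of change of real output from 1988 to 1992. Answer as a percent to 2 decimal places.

-0.23%

Real output 1988 = 3905.4/1.000 = 3905.40.
Real output 1992 = 4550.9/1.168 = 3896.32.
Change = 3896.32/3905.40 − 1 = -0.0023.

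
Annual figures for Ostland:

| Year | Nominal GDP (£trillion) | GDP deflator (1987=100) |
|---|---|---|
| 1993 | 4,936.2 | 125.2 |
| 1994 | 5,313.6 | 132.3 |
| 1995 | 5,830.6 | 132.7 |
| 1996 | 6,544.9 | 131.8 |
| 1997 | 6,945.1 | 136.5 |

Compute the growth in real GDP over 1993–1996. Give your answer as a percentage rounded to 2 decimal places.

Real GDP 1993 = 4936.2/1.252 = 3942.65.
Real GDP 1996 = 6544.9/1.318 = 4965.78.
Change = 4965.78/3942.65 − 1 = 0.2595.

25.95%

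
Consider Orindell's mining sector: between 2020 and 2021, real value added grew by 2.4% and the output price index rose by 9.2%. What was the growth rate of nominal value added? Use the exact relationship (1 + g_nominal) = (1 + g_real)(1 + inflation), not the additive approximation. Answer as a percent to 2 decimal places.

11.82%

(1 + g_nom) = (1 + g_real)(1 + π) = 1.0240 × 1.0920 = 1.11821.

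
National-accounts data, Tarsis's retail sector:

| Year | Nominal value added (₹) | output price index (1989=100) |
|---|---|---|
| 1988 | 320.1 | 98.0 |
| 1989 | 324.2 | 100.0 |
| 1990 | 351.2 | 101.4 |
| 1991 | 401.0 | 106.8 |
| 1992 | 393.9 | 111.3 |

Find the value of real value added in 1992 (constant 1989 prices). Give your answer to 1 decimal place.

₹353.9

Real value added 1992 = 393.9 / 1.113 = 353.91.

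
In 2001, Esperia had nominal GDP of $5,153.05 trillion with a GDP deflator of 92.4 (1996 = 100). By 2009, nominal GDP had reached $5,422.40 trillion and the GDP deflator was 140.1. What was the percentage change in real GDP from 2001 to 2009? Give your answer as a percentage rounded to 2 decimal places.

-30.60%

Deflate each year: 2001 → 5153.05/0.924 = 5576.89; 2009 → 5422.40/1.401 = 3870.38.
So real GDP changed by 3870.38/5576.89 − 1 = -0.3060, i.e. -30.60%.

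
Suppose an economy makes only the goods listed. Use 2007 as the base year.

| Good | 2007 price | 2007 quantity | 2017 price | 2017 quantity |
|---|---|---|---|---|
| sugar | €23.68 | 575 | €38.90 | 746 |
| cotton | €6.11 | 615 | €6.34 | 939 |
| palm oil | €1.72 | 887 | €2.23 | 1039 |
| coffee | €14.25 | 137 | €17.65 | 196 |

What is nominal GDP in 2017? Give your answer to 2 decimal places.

Nominal GDP 2017 = Σ (p_2017 × q_2017) = 38.90·746 + 6.34·939 + 2.23·1039 + 17.65·196 = 40749.03.

€40749.03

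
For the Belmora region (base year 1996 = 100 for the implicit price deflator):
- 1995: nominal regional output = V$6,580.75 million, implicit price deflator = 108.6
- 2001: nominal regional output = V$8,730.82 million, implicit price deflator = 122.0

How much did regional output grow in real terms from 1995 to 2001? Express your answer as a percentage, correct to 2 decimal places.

18.10%

Real regional output 1995 = 6580.75 / 1.086 = 6059.62.
Real regional output 2001 = 8730.82 / 1.220 = 7156.41.
Real growth = 7156.41 / 6059.62 − 1 = 0.1810.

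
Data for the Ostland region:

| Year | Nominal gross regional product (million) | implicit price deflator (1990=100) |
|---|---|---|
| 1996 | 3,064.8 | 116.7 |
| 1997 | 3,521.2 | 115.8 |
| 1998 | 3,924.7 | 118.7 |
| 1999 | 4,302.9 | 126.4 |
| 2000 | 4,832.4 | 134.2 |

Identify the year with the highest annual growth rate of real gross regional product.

1997

1997: real = 3521.2/1.158 = 3040.76; growth vs 1996 (2626.22) = 15.78%.
1998: real = 3924.7/1.187 = 3306.40; growth vs 1997 (3040.76) = 8.74%.
1999: real = 4302.9/1.264 = 3404.19; growth vs 1998 (3306.40) = 2.96%.
2000: real = 4832.4/1.342 = 3600.89; growth vs 1999 (3404.19) = 5.78%.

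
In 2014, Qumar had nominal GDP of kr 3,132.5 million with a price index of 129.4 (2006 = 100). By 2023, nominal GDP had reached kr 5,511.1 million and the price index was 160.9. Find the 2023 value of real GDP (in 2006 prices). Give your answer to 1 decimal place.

kr 3,425.2 million

Real GDP = Nominal / (price index/100) = 5511.1 / 1.609 = 3425.17.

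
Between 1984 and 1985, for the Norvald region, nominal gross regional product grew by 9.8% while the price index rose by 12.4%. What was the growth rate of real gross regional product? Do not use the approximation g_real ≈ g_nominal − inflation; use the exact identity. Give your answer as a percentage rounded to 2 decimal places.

(1 + g_nom) = (1 + g_real)(1 + π), so g_real = 1.0980 / 1.1240 − 1 = -0.02313.

-2.31%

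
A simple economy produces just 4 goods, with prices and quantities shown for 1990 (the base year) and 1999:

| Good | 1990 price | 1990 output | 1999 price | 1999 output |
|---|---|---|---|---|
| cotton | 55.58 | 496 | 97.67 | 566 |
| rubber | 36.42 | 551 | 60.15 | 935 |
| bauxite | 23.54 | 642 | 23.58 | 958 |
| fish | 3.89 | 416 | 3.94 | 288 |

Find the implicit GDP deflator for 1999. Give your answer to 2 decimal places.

151.65

Nominal GDP 1999 = 97.67·566 + 60.15·935 + 23.58·958 + 3.94·288 = 135245.83.
Real GDP 1999 (at 1990 prices) = 55.58·566 + 36.42·935 + 23.54·958 + 3.89·288 = 89182.62.
Deflator = Nominal/Real × 100 = 135245.83/89182.62 × 100 = 151.650.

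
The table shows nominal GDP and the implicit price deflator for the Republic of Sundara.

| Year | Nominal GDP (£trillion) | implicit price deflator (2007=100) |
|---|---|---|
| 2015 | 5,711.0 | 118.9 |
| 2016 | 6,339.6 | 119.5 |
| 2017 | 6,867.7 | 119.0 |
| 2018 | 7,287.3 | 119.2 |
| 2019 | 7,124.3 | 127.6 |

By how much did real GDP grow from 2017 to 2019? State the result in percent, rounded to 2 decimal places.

-3.26%

Real GDP 2017 = 6867.7/1.190 = 5771.18.
Real GDP 2019 = 7124.3/1.276 = 5583.31.
Change = 5583.31/5771.18 − 1 = -0.0326.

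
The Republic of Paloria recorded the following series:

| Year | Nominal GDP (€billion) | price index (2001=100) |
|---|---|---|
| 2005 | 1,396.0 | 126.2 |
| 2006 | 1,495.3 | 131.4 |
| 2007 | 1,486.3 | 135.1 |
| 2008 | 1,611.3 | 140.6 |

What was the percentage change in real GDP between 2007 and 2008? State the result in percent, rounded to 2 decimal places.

4.17%

Real GDP 2007 = 1486.3/1.351 = 1100.15.
Real GDP 2008 = 1611.3/1.406 = 1146.02.
Change = 1146.02/1100.15 − 1 = 0.0417.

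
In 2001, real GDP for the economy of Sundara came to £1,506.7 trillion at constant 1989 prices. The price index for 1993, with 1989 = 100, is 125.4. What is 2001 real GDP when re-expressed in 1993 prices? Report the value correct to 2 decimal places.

Real GDP in 1993 prices = Real GDP in 1989 prices × (P_1993/P_1989) = 1506.7 × 1.254 = 1889.40.

£1,889.40 trillion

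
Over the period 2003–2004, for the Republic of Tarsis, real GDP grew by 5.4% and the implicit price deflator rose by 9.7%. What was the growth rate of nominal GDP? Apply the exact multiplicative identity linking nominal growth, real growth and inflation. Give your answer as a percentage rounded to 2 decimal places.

15.62%

(1 + g_nom) = (1 + g_real)(1 + π) = 1.0540 × 1.0970 = 1.15624.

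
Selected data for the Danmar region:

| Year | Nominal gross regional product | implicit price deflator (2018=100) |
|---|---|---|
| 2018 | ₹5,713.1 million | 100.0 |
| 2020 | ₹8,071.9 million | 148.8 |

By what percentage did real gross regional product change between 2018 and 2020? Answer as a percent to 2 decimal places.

Deflate each year: 2018 → 5713.1/1.000 = 5713.10; 2020 → 8071.9/1.488 = 5424.66.
So real gross regional product changed by 5424.66/5713.10 − 1 = -0.0505, i.e. -5.05%.

-5.05%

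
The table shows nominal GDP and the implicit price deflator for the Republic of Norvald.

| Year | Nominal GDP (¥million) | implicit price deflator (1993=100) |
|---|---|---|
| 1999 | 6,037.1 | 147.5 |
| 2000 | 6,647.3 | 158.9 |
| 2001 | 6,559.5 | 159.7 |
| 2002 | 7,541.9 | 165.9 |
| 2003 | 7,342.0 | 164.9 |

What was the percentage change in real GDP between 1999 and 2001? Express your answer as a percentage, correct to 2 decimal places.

0.35%

Real GDP 1999 = 6037.1/1.475 = 4092.95.
Real GDP 2001 = 6559.5/1.597 = 4107.39.
Change = 4107.39/4092.95 − 1 = 0.0035.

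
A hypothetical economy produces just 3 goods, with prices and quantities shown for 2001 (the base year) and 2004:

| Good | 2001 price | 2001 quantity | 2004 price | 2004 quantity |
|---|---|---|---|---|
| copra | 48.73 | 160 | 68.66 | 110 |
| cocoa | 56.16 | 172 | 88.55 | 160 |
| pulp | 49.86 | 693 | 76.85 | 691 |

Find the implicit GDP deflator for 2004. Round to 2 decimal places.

Nominal GDP 2004 = 68.66·110 + 88.55·160 + 76.85·691 = 74823.95.
Real GDP 2004 (at 2001 prices) = 48.73·110 + 56.16·160 + 49.86·691 = 48799.16.
Deflator = Nominal/Real × 100 = 74823.95/48799.16 × 100 = 153.330.

153.33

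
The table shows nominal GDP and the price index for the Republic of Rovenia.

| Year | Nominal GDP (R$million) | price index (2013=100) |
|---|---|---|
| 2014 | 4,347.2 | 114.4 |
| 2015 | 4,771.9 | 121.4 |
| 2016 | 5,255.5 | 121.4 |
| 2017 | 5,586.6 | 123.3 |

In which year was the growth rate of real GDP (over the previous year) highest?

2016

2015: real = 4771.9/1.214 = 3930.72; growth vs 2014 (3800.00) = 3.44%.
2016: real = 5255.5/1.214 = 4329.08; growth vs 2015 (3930.72) = 10.13%.
2017: real = 5586.6/1.233 = 4530.90; growth vs 2016 (4329.08) = 4.66%.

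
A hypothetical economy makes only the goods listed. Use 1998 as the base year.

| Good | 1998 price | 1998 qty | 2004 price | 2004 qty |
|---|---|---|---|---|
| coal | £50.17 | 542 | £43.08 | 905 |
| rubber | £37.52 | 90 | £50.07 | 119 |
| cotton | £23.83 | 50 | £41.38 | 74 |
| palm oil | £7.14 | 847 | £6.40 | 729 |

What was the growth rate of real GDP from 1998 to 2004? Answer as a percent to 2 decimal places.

50.33%

Real GDP 1998 = Nominal GDP 1998 = 50.17·542 + 37.52·90 + 23.83·50 + 7.14·847 = 37808.02.
Real GDP 2004 (at 1998 prices) = 50.17·905 + 37.52·119 + 23.83·74 + 7.14·729 = 56837.21.
Real growth = 56837.21/37808.02 − 1 = 0.5033.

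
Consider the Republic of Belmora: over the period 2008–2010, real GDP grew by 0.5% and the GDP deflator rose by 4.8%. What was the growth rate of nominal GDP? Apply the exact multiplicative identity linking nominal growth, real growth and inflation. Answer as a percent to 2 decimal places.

(1 + g_nom) = (1 + g_real)(1 + π) = 1.0050 × 1.0480 = 1.05324.

5.32%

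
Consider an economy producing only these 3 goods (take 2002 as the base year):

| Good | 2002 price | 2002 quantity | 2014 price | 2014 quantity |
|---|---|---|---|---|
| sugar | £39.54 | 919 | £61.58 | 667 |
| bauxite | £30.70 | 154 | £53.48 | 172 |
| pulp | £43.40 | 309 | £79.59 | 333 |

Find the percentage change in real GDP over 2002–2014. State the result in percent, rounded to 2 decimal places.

-15.36%

Real GDP 2002 = Nominal GDP 2002 = 39.54·919 + 30.70·154 + 43.40·309 = 54475.66.
Real GDP 2014 (at 2002 prices) = 39.54·667 + 30.70·172 + 43.40·333 = 46105.78.
Real growth = 46105.78/54475.66 − 1 = -0.1536.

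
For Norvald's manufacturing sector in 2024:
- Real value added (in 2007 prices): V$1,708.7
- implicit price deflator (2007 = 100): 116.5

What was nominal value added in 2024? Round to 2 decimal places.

V$1,990.64

Nominal value added = Real × (implicit price deflator/100) = 1708.7 × 1.165 = 1990.64.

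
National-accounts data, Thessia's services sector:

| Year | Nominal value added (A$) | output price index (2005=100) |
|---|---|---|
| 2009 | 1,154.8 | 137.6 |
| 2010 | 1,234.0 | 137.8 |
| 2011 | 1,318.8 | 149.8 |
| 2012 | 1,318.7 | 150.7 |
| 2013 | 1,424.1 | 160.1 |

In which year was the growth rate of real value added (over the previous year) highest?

2010

2010: real = 1234.0/1.378 = 895.50; growth vs 2009 (839.24) = 6.70%.
2011: real = 1318.8/1.498 = 880.37; growth vs 2010 (895.50) = -1.69%.
2012: real = 1318.7/1.507 = 875.05; growth vs 2011 (880.37) = -0.60%.
2013: real = 1424.1/1.601 = 889.51; growth vs 2012 (875.05) = 1.65%.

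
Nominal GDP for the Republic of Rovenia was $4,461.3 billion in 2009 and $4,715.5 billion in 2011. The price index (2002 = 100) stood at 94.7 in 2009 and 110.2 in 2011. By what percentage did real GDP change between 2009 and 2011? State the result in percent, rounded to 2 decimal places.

-9.17%

Deflate each year: 2009 → 4461.3/0.947 = 4710.98; 2011 → 4715.5/1.102 = 4279.04.
So real GDP changed by 4279.04/4710.98 − 1 = -0.0917, i.e. -9.17%.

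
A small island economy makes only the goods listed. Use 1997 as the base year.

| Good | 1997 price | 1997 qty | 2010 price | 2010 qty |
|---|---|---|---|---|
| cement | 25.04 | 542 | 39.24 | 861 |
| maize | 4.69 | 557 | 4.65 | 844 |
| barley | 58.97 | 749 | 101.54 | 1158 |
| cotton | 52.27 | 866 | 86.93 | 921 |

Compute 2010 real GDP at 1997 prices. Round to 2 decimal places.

141945.73

Real GDP 2010 = Σ (p_1997 × q_2010) = 25.04·861 + 4.69·844 + 58.97·1158 + 52.27·921 = 141945.73.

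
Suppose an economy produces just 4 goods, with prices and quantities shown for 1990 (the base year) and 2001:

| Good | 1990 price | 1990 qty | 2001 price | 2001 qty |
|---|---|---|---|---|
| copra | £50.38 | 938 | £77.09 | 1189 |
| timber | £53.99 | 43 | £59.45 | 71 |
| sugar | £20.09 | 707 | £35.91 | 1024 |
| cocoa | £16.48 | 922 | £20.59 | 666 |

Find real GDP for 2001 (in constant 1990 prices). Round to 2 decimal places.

£95282.95

Real GDP 2001 = Σ (p_1990 × q_2001) = 50.38·1189 + 53.99·71 + 20.09·1024 + 16.48·666 = 95282.95.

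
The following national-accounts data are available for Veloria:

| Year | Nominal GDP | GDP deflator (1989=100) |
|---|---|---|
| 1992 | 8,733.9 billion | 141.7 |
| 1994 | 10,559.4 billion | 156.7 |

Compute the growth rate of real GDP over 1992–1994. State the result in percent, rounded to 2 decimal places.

Real GDP 1992 = 8733.9 / 1.417 = 6163.66.
Real GDP 1994 = 10559.4 / 1.567 = 6738.61.
Real growth = 6738.61 / 6163.66 − 1 = 0.0933.

9.33%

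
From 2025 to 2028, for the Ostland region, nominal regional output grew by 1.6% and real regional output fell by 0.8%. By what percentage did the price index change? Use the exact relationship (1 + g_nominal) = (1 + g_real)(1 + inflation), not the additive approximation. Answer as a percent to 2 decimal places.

(1 + g_nom) = (1 + g_real)(1 + π), so π = 1.0160 / 0.9920 − 1 = 0.02419.

2.42%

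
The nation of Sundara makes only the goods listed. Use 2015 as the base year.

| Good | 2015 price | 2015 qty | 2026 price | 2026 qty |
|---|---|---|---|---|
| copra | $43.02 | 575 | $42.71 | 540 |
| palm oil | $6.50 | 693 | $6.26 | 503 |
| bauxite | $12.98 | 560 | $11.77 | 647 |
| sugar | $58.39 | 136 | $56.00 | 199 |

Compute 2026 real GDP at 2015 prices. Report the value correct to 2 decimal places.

$46517.97

Real GDP 2026 = Σ (p_2015 × q_2026) = 43.02·540 + 6.50·503 + 12.98·647 + 58.39·199 = 46517.97.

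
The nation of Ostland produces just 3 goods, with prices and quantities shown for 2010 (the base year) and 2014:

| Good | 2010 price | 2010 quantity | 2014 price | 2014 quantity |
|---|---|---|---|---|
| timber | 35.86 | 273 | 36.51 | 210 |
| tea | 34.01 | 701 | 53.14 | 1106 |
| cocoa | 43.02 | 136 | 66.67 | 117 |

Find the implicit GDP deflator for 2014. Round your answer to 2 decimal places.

147.95

Nominal GDP 2014 = 36.51·210 + 53.14·1106 + 66.67·117 = 74240.33.
Real GDP 2014 (at 2010 prices) = 35.86·210 + 34.01·1106 + 43.02·117 = 50179.00.
Deflator = Nominal/Real × 100 = 74240.33/50179.00 × 100 = 147.951.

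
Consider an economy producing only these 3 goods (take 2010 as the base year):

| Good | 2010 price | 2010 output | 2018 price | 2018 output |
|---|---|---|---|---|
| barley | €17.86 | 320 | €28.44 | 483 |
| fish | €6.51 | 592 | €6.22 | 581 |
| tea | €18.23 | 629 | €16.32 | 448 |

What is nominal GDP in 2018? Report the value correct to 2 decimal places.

€24661.70

Nominal GDP 2018 = Σ (p_2018 × q_2018) = 28.44·483 + 6.22·581 + 16.32·448 = 24661.70.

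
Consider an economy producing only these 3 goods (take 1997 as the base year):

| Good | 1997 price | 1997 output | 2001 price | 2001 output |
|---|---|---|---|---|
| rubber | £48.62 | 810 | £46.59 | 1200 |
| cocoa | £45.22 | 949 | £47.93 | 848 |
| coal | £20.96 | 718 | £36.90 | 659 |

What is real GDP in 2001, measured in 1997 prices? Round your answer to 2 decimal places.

£110503.20

Real GDP 2001 = Σ (p_1997 × q_2001) = 48.62·1200 + 45.22·848 + 20.96·659 = 110503.20.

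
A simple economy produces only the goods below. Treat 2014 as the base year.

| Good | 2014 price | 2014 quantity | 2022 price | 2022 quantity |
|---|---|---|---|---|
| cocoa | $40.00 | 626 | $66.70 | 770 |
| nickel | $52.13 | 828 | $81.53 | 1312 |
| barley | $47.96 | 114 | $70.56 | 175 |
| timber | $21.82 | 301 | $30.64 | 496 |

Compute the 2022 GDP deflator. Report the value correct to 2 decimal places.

Nominal GDP 2022 = 66.70·770 + 81.53·1312 + 70.56·175 + 30.64·496 = 185871.80.
Real GDP 2022 (at 2014 prices) = 40.00·770 + 52.13·1312 + 47.96·175 + 21.82·496 = 118410.28.
Deflator = Nominal/Real × 100 = 185871.80/118410.28 × 100 = 156.973.

156.97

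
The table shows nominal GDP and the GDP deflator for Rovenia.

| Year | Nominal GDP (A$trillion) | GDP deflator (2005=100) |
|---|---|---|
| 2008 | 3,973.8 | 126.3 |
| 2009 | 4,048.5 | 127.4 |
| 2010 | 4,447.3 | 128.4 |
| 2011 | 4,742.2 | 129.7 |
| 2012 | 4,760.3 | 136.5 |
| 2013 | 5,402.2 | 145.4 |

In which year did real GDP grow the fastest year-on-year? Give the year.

2010

2009: real = 4048.5/1.274 = 3177.79; growth vs 2008 (3146.32) = 1.00%.
2010: real = 4447.3/1.284 = 3463.63; growth vs 2009 (3177.79) = 8.99%.
2011: real = 4742.2/1.297 = 3656.28; growth vs 2010 (3463.63) = 5.56%.
2012: real = 4760.3/1.365 = 3487.40; growth vs 2011 (3656.28) = -4.62%.
2013: real = 5402.2/1.454 = 3715.41; growth vs 2012 (3487.40) = 6.54%.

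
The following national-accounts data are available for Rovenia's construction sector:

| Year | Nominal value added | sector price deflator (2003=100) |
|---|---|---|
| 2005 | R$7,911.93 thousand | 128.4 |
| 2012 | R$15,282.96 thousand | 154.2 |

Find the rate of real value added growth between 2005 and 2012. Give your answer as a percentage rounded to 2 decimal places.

60.84%

Deflate each year: 2005 → 7911.93/1.284 = 6161.94; 2012 → 15282.96/1.542 = 9911.13.
So real value added changed by 9911.13/6161.94 − 1 = 0.6084, i.e. 60.84%.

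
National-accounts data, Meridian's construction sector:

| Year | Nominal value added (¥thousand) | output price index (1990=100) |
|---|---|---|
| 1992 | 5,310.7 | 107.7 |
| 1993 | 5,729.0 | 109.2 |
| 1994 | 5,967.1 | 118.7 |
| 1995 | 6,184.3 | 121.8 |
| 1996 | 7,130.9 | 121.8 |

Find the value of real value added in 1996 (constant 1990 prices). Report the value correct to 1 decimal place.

¥5,854.6 thousand

Real value added 1996 = 7130.9 / 1.218 = 5854.60.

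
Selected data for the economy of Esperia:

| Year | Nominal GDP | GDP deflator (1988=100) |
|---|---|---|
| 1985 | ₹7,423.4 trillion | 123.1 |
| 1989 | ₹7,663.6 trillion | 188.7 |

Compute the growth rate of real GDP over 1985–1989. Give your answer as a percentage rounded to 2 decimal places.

Deflate each year: 1985 → 7423.4/1.231 = 6030.38; 1989 → 7663.6/1.887 = 4061.26.
So real GDP changed by 4061.26/6030.38 − 1 = -0.3265, i.e. -32.65%.

-32.65%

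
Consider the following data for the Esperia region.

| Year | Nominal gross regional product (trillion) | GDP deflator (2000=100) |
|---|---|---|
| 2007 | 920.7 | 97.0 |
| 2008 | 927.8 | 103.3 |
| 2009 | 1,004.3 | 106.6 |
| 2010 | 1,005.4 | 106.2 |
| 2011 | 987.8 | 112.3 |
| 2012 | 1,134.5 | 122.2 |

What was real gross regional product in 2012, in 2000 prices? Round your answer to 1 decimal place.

Real gross regional product 2012 = 1134.5 / 1.222 = 928.40.

928.4 trillion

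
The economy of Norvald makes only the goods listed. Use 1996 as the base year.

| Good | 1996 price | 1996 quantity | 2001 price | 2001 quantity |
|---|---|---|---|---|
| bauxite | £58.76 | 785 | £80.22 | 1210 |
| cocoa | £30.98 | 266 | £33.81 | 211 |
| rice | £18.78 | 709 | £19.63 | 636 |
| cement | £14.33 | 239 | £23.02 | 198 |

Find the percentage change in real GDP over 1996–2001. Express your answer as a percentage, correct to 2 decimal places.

29.97%

Real GDP 1996 = Nominal GDP 1996 = 58.76·785 + 30.98·266 + 18.78·709 + 14.33·239 = 71107.17.
Real GDP 2001 (at 1996 prices) = 58.76·1210 + 30.98·211 + 18.78·636 + 14.33·198 = 92417.80.
Real growth = 92417.80/71107.17 − 1 = 0.2997.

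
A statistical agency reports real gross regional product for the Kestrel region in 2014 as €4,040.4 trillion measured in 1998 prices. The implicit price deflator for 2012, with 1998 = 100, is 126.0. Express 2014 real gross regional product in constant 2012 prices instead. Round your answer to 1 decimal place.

€5,090.9 trillion

Real gross regional product in 2012 prices = Real gross regional product in 1998 prices × (P_2012/P_1998) = 4040.4 × 1.260 = 5090.90.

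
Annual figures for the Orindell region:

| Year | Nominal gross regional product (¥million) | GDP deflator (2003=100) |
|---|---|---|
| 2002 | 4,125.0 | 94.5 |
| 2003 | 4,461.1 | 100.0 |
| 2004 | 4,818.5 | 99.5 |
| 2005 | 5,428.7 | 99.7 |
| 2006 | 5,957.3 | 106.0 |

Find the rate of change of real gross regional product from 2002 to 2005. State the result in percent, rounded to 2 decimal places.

24.74%

Real gross regional product 2002 = 4125.0/0.945 = 4365.08.
Real gross regional product 2005 = 5428.7/0.997 = 5445.04.
Change = 5445.04/4365.08 − 1 = 0.2474.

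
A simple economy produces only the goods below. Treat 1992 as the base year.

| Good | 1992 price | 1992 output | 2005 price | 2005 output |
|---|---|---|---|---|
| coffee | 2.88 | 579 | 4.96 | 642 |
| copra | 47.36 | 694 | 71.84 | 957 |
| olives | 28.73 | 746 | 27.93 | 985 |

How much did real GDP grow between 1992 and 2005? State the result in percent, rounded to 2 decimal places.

34.85%

Real GDP 1992 = Nominal GDP 1992 = 2.88·579 + 47.36·694 + 28.73·746 = 55967.94.
Real GDP 2005 (at 1992 prices) = 2.88·642 + 47.36·957 + 28.73·985 = 75471.53.
Real growth = 75471.53/55967.94 − 1 = 0.3485.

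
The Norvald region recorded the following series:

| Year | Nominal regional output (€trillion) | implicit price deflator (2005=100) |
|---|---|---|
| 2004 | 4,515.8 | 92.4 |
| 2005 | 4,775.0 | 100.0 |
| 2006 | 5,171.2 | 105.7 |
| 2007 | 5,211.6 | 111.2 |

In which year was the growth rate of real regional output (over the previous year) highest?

2005: real = 4775.0/1.000 = 4775.00; growth vs 2004 (4887.23) = -2.30%.
2006: real = 5171.2/1.057 = 4892.34; growth vs 2005 (4775.00) = 2.46%.
2007: real = 5211.6/1.112 = 4686.69; growth vs 2006 (4892.34) = -4.20%.

2006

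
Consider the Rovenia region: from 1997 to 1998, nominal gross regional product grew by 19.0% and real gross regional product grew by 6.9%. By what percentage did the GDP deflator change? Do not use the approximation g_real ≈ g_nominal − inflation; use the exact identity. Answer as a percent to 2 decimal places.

11.32%

(1 + g_nom) = (1 + g_real)(1 + π), so π = 1.1900 / 1.0690 − 1 = 0.11319.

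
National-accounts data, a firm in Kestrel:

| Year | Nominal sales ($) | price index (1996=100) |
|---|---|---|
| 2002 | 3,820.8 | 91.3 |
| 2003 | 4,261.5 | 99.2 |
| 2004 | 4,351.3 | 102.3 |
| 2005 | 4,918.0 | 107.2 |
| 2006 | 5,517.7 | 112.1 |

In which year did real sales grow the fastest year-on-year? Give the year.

2005

2003: real = 4261.5/0.992 = 4295.87; growth vs 2002 (4184.88) = 2.65%.
2004: real = 4351.3/1.023 = 4253.47; growth vs 2003 (4295.87) = -0.99%.
2005: real = 4918.0/1.072 = 4587.69; growth vs 2004 (4253.47) = 7.86%.
2006: real = 5517.7/1.121 = 4922.12; growth vs 2005 (4587.69) = 7.29%.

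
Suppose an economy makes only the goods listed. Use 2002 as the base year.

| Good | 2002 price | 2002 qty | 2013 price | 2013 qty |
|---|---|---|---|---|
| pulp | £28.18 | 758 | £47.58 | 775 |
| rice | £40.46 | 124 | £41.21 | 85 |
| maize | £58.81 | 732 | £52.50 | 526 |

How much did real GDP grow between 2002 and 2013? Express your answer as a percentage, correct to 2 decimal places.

Real GDP 2002 = Nominal GDP 2002 = 28.18·758 + 40.46·124 + 58.81·732 = 69426.40.
Real GDP 2013 (at 2002 prices) = 28.18·775 + 40.46·85 + 58.81·526 = 56212.66.
Real growth = 56212.66/69426.40 − 1 = -0.1903.

-19.03%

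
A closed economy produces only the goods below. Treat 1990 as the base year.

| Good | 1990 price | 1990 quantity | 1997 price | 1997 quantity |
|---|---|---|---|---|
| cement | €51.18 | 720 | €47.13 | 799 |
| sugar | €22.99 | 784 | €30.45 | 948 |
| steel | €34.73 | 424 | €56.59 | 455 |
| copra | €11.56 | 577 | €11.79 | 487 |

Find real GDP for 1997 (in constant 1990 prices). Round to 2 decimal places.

€84119.21

Real GDP 1997 = Σ (p_1990 × q_1997) = 51.18·799 + 22.99·948 + 34.73·455 + 11.56·487 = 84119.21.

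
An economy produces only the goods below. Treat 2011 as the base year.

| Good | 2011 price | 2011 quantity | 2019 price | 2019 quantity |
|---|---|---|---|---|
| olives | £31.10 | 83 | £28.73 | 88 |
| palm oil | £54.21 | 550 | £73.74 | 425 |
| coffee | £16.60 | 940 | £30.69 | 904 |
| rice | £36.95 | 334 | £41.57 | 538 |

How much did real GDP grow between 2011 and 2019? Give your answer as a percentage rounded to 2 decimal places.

Real GDP 2011 = Nominal GDP 2011 = 31.10·83 + 54.21·550 + 16.60·940 + 36.95·334 = 60342.10.
Real GDP 2019 (at 2011 prices) = 31.10·88 + 54.21·425 + 16.60·904 + 36.95·538 = 60661.55.
Real growth = 60661.55/60342.10 − 1 = 0.0053.

0.53%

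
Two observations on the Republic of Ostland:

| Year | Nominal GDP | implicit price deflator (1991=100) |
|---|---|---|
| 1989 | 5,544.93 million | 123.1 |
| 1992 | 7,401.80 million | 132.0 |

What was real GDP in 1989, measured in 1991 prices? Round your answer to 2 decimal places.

Real GDP = Nominal / (implicit price deflator/100) = 5544.93 / 1.231 = 4504.41.

4,504.41 million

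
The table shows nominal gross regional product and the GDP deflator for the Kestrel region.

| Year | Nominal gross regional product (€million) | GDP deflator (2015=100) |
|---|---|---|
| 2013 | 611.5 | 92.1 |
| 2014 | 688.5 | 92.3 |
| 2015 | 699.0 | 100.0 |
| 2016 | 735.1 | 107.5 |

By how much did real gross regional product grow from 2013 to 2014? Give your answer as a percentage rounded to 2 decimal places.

12.35%

Real gross regional product 2013 = 611.5/0.921 = 663.95.
Real gross regional product 2014 = 688.5/0.923 = 745.94.
Change = 745.94/663.95 − 1 = 0.1235.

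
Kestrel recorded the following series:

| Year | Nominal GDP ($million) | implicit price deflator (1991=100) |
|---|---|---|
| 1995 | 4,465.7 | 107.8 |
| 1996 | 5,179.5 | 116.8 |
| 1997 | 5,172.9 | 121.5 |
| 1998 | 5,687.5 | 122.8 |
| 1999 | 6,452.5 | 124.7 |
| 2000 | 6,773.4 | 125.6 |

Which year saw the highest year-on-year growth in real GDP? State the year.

1996: real = 5179.5/1.168 = 4434.50; growth vs 1995 (4142.58) = 7.05%.
1997: real = 5172.9/1.215 = 4257.53; growth vs 1996 (4434.50) = -3.99%.
1998: real = 5687.5/1.228 = 4631.51; growth vs 1997 (4257.53) = 8.78%.
1999: real = 6452.5/1.247 = 5174.42; growth vs 1998 (4631.51) = 11.72%.
2000: real = 6773.4/1.256 = 5392.83; growth vs 1999 (5174.42) = 4.22%.

1999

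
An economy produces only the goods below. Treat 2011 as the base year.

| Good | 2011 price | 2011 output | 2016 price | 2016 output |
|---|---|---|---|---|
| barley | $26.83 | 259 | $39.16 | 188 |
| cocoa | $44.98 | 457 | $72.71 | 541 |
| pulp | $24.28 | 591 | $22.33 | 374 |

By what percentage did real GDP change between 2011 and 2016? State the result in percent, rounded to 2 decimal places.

Real GDP 2011 = Nominal GDP 2011 = 26.83·259 + 44.98·457 + 24.28·591 = 41854.31.
Real GDP 2016 (at 2011 prices) = 26.83·188 + 44.98·541 + 24.28·374 = 38458.94.
Real growth = 38458.94/41854.31 − 1 = -0.0811.

-8.11%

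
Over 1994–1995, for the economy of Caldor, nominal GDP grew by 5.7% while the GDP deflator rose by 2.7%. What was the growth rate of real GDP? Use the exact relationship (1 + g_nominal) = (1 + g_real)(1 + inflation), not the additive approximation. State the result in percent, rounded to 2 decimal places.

(1 + g_nom) = (1 + g_real)(1 + π), so g_real = 1.0570 / 1.0270 − 1 = 0.02921.

2.92%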